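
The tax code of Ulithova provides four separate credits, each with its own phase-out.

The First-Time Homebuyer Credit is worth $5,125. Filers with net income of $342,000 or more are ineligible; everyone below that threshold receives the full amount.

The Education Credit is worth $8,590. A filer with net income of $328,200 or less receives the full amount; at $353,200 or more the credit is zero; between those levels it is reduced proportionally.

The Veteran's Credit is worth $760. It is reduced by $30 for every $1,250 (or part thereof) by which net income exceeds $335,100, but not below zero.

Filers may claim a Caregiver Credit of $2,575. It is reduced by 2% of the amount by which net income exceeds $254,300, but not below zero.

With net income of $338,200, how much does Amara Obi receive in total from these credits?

$11,846

First-Time Homebuyer Credit: $338,200 is below the $342,000 cutoff, so the full $5,125 applies.
Education Credit: $338,200 is $10,000 into a $25,000 phase-out range, leaving 15,000/25,000 of the credit: $8,590 × 15,000/25,000 = $5,154.
Veteran's Credit: income exceeds $335,100 by $3,100, which is 3 full-or-partial $1,250 increments; reduction = 3 × $30 = $90, leaving $670.
Caregiver Credit: 2% of the $83,900 excess over $254,300 is $1,678; credit = $2,575 − $1,678 = $897.
Total: $5,125 + $5,154 + $670 + $897 = $11,846.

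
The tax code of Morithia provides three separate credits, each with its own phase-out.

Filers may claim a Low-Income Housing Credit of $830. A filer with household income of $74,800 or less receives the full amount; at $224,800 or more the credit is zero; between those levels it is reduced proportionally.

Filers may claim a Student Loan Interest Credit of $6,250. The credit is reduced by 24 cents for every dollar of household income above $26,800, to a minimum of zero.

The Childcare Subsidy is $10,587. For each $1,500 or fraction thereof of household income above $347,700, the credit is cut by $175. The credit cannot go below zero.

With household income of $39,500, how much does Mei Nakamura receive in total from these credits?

$14,619

Low-Income Housing Credit: $39,500 is at or below the $74,800 threshold, so the full $830 applies.
Student Loan Interest Credit: 24% of the $12,700 excess over $26,800 is $3,048; credit = $6,250 − $3,048 = $3,202.
Childcare Subsidy: $39,500 is at or below the $347,700 threshold, so the full $10,587 applies.
Total: $830 + $3,202 + $10,587 = $14,619.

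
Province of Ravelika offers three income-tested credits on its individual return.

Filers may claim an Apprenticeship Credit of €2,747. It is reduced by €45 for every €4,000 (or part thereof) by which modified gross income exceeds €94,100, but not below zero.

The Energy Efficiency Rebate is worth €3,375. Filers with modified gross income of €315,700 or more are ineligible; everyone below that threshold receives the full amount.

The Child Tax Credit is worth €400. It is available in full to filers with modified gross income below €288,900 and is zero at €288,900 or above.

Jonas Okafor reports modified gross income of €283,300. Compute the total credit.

€4,362

Apprenticeship Credit: income exceeds €94,100 by €189,200, which is 48 full-or-partial €4,000 increments; reduction = 48 × €45 = €2,160, leaving €587.
Energy Efficiency Rebate: €283,300 is below the €315,700 cutoff, so the full €3,375 applies.
Child Tax Credit: €283,300 is below the €288,900 cutoff, so the full €400 applies.
Total: €587 + €3,375 + €400 = €4,362.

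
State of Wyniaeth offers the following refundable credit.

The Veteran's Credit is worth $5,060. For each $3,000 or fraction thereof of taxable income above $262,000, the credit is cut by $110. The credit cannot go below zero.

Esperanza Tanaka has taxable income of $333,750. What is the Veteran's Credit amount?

Veteran's Credit: income exceeds $262,000 by $71,750, which is 24 full-or-partial $3,000 increments; reduction = 24 × $110 = $2,640, leaving $2,420.

$2,420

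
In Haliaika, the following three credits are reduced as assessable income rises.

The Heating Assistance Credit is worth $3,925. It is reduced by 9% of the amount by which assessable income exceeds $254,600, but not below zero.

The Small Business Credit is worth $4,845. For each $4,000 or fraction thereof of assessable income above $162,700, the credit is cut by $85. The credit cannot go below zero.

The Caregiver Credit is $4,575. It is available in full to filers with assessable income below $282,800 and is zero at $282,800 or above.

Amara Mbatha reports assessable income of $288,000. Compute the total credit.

$3,044

Heating Assistance Credit: 9% of the $33,400 excess over $254,600 is $3,006; credit = $3,925 − $3,006 = $919.
Small Business Credit: income exceeds $162,700 by $125,300, which is 32 full-or-partial $4,000 increments; reduction = 32 × $85 = $2,720, leaving $2,125.
Caregiver Credit: $288,000 meets or exceeds the $282,800 cutoff, so the credit is $0.
Total: $919 + $2,125 + $0 = $3,044.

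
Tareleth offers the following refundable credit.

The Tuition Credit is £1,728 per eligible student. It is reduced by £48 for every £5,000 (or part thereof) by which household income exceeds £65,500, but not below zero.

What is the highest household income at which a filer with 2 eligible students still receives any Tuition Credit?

£420,500

Full credit = 2 × £1,728 = £3,456.
After 71 increments the reduction is 71 × £48 = £3,408, leaving £48; one more increment wipes it out. Increment 71 ends at excess 71 × £5,000 = £355,000, so the highest qualifying income is £65,500 + £355,000 = £420,500.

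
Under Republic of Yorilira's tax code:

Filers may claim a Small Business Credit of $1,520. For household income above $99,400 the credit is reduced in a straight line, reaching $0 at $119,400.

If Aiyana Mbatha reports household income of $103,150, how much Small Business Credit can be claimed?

Small Business Credit: $103,150 is $3,750 into a $20,000 phase-out range, leaving 16,250/20,000 of the credit: $1,520 × 16,250/20,000 = $1,235.

$1,235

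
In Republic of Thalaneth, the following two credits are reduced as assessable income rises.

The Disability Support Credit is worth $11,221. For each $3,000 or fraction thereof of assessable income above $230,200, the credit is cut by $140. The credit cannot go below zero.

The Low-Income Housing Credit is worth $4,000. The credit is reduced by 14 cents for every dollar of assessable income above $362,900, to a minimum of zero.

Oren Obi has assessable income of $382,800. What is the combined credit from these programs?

Disability Support Credit: income exceeds $230,200 by $152,600, which is 51 full-or-partial $3,000 increments; reduction = 51 × $140 = $7,140, leaving $4,081.
Low-Income Housing Credit: 14% of the $19,900 excess over $362,900 is $2,786; credit = $4,000 − $2,786 = $1,214.
Total: $4,081 + $1,214 = $5,295.

$5,295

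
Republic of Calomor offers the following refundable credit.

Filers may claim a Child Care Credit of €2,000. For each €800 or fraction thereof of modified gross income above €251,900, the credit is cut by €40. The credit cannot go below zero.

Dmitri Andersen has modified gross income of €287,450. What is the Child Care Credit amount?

Child Care Credit: income exceeds €251,900 by €35,550, which is 45 full-or-partial €800 increments; reduction = 45 × €40 = €1,800, leaving €200.

€200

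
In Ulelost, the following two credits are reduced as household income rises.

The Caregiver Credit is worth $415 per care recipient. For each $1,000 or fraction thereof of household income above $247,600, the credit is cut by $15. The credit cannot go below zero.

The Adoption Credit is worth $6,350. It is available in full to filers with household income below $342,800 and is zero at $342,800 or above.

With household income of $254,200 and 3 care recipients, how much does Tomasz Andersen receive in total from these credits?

Caregiver Credit: base = 3 × $415 = $1,245. income exceeds $247,600 by $6,600, which is 7 full-or-partial $1,000 increments; reduction = 7 × $15 = $105, leaving $1,140.
Adoption Credit: $254,200 is below the $342,800 cutoff, so the full $6,350 applies.
Total: $1,140 + $6,350 = $7,490.

$7,490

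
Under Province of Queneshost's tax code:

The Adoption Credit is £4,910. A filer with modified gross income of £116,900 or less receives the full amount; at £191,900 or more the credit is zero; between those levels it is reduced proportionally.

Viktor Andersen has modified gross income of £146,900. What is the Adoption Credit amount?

Adoption Credit: £146,900 is £30,000 into a £75,000 phase-out range, leaving 45,000/75,000 of the credit: £4,910 × 45,000/75,000 = £2,946.

£2,946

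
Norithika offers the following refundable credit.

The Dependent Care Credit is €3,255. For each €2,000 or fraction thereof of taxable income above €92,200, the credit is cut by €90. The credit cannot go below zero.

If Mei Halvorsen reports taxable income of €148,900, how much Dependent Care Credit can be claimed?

€645

Dependent Care Credit: income exceeds €92,200 by €56,700, which is 29 full-or-partial €2,000 increments; reduction = 29 × €90 = €2,610, leaving €645.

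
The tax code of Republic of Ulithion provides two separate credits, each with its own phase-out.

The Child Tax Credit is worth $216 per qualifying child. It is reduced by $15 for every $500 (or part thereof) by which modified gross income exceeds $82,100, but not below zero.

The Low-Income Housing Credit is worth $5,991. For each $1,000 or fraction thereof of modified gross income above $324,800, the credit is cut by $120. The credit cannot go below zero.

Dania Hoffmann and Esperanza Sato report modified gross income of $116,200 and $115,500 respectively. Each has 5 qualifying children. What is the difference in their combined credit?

Dania ($116,200): Child Tax Credit: base = 5 × $216 = $1,080. income exceeds $82,100 by $34,100, which is 69 full-or-partial $500 increments; reduction = 69 × $15 = $1,035, leaving $45. Low-Income Housing Credit: $116,200 is at or below the $324,800 threshold, so the full $5,991 applies. total $45 + $5,991 = $6,036
Esperanza ($115,500): Child Tax Credit: base = 5 × $216 = $1,080. income exceeds $82,100 by $33,400, which is 67 full-or-partial $500 increments; reduction = 67 × $15 = $1,005, leaving $75. Low-Income Housing Credit: $115,500 is at or below the $324,800 threshold, so the full $5,991 applies. total $75 + $5,991 = $6,066
Difference: |$6,036 − $6,066| = $30.

$30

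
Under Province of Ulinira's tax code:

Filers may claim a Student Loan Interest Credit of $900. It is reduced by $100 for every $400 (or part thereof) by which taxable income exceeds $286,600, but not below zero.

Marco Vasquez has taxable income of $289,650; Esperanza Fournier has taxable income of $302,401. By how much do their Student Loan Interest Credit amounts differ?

$100

Marco ($289,650): Student Loan Interest Credit: income exceeds $286,600 by $3,050, which is 8 full-or-partial $400 increments; reduction = 8 × $100 = $800, leaving $100.
Esperanza ($302,401): Student Loan Interest Credit: income exceeds $286,600 by $15,801 → 40 increments × $100 = $4,000 ≥ base, so the credit is $0.
Difference: |$100 − $0| = $100.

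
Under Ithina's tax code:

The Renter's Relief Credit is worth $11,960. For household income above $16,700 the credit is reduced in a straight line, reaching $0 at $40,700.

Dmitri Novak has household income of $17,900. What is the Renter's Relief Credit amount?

Renter's Relief Credit: $17,900 is $1,200 into a $24,000 phase-out range, leaving 22,800/24,000 of the credit: $11,960 × 22,800/24,000 = $11,362.

$11,362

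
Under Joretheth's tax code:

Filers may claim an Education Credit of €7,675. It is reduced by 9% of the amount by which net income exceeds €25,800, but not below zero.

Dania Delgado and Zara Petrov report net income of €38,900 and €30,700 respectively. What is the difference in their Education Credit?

€738

Dania (€38,900): Education Credit: 9% of the €13,100 excess over €25,800 is €1,179; credit = €7,675 − €1,179 = €6,496.
Zara (€30,700): Education Credit: 9% of the €4,900 excess over €25,800 is €441; credit = €7,675 − €441 = €7,234.
Difference: |€6,496 − €7,234| = €738.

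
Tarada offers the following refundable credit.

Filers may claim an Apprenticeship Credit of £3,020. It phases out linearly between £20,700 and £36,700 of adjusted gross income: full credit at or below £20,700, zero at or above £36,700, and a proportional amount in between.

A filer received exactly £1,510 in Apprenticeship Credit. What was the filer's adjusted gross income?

£28,700

£1,510 is 1,510/3,020 of the full £3,020, so 1,510/3,020 of the £16,000 range has been used: income = £20,700 + £16,000 × 1,510/3,020 = £28,700.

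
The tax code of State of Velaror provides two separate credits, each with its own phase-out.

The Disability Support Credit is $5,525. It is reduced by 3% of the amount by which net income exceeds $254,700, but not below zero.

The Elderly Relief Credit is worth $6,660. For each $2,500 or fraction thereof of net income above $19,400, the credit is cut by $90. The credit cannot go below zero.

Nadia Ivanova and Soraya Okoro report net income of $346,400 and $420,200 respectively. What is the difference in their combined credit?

Nadia ($346,400): Disability Support Credit: 3% of the $91,700 excess over $254,700 is $2,751; credit = $5,525 − $2,751 = $2,774. Elderly Relief Credit: income exceeds $19,400 by $327,000 → 131 increments × $90 = $11,790 ≥ base, so the credit is $0. total $2,774 + $0 = $2,774
Soraya ($420,200): Disability Support Credit: 3% of the $165,500 excess over $254,700 is $4,965; credit = $5,525 − $4,965 = $560. Elderly Relief Credit: income exceeds $19,400 by $400,800 → 161 increments × $90 = $14,490 ≥ base, so the credit is $0. total $560 + $0 = $560
Difference: |$2,774 − $560| = $2,214.

$2,214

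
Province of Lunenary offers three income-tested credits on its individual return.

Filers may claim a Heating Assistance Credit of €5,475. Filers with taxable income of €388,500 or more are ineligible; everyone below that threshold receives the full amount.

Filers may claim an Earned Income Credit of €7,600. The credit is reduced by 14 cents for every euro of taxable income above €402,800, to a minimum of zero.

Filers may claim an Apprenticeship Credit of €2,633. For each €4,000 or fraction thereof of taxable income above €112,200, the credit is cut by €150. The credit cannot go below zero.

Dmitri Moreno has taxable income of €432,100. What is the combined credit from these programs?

Heating Assistance Credit: €432,100 meets or exceeds the €388,500 cutoff, so the credit is €0.
Earned Income Credit: 14% of the €29,300 excess over €402,800 is €4,102; credit = €7,600 − €4,102 = €3,498.
Apprenticeship Credit: income exceeds €112,200 by €319,900 → 80 increments × €150 = €12,000 ≥ base, so the credit is €0.
Total: €0 + €3,498 + €0 = €3,498.

€3,498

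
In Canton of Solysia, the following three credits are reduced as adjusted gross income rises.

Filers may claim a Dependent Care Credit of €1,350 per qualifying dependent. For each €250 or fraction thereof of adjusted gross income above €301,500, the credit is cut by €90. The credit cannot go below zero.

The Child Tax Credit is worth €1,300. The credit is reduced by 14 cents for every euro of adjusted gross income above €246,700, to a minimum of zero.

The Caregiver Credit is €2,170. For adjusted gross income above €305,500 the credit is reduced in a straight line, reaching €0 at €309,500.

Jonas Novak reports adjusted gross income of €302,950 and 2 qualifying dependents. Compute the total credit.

Dependent Care Credit: base = 2 × €1,350 = €2,700. income exceeds €301,500 by €1,450, which is 6 full-or-partial €250 increments; reduction = 6 × €90 = €540, leaving €2,160.
Child Tax Credit: 14% of the €56,250 excess over €246,700 is €7,875 ≥ base, so the credit is €0.
Caregiver Credit: €302,950 is at or below the €305,500 threshold, so the full €2,170 applies.
Total: €2,160 + €0 + €2,170 = €4,330.

€4,330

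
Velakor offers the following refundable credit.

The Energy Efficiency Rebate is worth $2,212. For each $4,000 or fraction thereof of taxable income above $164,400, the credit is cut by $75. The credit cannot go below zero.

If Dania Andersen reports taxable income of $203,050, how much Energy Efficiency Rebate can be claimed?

Energy Efficiency Rebate: income exceeds $164,400 by $38,650, which is 10 full-or-partial $4,000 increments; reduction = 10 × $75 = $750, leaving $1,462.

$1,462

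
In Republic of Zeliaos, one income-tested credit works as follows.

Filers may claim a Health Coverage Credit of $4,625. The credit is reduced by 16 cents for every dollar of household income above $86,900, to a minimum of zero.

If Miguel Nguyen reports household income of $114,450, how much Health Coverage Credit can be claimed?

Health Coverage Credit: 16% of the $27,550 excess over $86,900 is $4,408; credit = $4,625 − $4,408 = $217.

$217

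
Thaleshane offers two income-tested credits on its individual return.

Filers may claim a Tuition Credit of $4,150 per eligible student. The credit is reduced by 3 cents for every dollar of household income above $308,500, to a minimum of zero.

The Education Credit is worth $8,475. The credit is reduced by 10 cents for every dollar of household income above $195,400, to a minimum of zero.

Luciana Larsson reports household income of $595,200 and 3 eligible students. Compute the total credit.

Tuition Credit: base = 3 × $4,150 = $12,450. 3% of the $286,700 excess over $308,500 is $8,601; credit = $12,450 − $8,601 = $3,849.
Education Credit: 10% of the $399,800 excess over $195,400 is $39,980 ≥ base, so the credit is $0.
Total: $3,849 + $0 = $3,849.

$3,849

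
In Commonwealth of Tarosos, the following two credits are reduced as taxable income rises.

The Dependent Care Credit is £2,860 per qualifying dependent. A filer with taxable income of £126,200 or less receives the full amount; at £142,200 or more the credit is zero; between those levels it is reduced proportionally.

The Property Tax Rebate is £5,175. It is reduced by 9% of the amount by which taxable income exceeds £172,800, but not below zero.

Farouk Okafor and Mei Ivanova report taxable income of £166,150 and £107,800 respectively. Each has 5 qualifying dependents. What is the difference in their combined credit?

Farouk (£166,150): Dependent Care Credit: base = 5 × £2,860 = £14,300. £166,150 is at or above £142,200, so the credit is £0. Property Tax Rebate: £166,150 is at or below the £172,800 threshold, so the full £5,175 applies. total £0 + £5,175 = £5,175
Mei (£107,800): Dependent Care Credit: base = 5 × £2,860 = £14,300. £107,800 is at or below the £126,200 threshold, so the full £14,300 applies. Property Tax Rebate: £107,800 is at or below the £172,800 threshold, so the full £5,175 applies. total £14,300 + £5,175 = £19,475
Difference: |£5,175 − £19,475| = £14,300.

£14,300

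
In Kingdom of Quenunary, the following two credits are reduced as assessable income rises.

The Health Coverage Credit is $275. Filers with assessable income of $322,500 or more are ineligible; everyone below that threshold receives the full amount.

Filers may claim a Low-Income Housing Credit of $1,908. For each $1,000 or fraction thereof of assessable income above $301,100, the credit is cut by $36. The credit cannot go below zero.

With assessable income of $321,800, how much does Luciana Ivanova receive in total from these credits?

$1,427

Health Coverage Credit: $321,800 is below the $322,500 cutoff, so the full $275 applies.
Low-Income Housing Credit: income exceeds $301,100 by $20,700, which is 21 full-or-partial $1,000 increments; reduction = 21 × $36 = $756, leaving $1,152.
Total: $275 + $1,152 = $1,427.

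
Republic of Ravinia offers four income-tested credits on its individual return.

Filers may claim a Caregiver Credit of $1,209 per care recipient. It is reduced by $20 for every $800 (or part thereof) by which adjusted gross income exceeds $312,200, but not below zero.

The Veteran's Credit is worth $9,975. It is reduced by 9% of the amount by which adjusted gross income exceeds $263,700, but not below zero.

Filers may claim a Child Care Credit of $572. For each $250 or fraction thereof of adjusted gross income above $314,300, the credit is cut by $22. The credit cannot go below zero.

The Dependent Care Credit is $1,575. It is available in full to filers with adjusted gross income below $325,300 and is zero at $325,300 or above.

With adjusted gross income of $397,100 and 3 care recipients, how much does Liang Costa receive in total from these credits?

Caregiver Credit: base = 3 × $1,209 = $3,627. income exceeds $312,200 by $84,900, which is 107 full-or-partial $800 increments; reduction = 107 × $20 = $2,140, leaving $1,487.
Veteran's Credit: 9% of the $133,400 excess over $263,700 is $12,006 ≥ base, so the credit is $0.
Child Care Credit: income exceeds $314,300 by $82,800 → 332 increments × $22 = $7,304 ≥ base, so the credit is $0.
Dependent Care Credit: $397,100 meets or exceeds the $325,300 cutoff, so the credit is $0.
Total: $1,487 + $0 + $0 + $0 = $1,487.

$1,487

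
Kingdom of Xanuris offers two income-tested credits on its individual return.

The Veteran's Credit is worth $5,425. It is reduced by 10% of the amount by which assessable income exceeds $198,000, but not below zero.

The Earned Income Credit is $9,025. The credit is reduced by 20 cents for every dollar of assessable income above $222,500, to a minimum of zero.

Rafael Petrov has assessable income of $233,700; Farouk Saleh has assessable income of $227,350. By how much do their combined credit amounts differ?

$1,905

Rafael ($233,700): Veteran's Credit: 10% of the $35,700 excess over $198,000 is $3,570; credit = $5,425 − $3,570 = $1,855. Earned Income Credit: 20% of the $11,200 excess over $222,500 is $2,240; credit = $9,025 − $2,240 = $6,785. total $1,855 + $6,785 = $8,640
Farouk ($227,350): Veteran's Credit: 10% of the $29,350 excess over $198,000 is $2,935; credit = $5,425 − $2,935 = $2,490. Earned Income Credit: 20% of the $4,850 excess over $222,500 is $970; credit = $9,025 − $970 = $8,055. total $2,490 + $8,055 = $10,545
Difference: |$8,640 − $10,545| = $1,905.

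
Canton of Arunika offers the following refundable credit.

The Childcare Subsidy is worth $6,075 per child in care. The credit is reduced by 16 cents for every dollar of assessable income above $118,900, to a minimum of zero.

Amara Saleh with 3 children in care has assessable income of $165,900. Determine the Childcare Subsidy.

$10,705

Childcare Subsidy: base = 3 × $6,075 = $18,225. 16% of the $47,000 excess over $118,900 is $7,520; credit = $18,225 − $7,520 = $10,705.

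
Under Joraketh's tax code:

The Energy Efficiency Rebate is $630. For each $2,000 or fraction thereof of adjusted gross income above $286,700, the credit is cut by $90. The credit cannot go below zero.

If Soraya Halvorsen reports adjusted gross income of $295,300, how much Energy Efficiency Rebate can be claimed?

Energy Efficiency Rebate: income exceeds $286,700 by $8,600, which is 5 full-or-partial $2,000 increments; reduction = 5 × $90 = $450, leaving $180.

$180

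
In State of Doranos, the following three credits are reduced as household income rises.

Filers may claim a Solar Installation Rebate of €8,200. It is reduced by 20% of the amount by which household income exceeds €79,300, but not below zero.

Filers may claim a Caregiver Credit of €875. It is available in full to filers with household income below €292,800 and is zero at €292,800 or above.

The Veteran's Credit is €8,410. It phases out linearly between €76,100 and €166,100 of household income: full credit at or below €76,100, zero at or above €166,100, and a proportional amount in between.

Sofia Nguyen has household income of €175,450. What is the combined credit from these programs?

€875

Solar Installation Rebate: 20% of the €96,150 excess over €79,300 is €19,230 ≥ base, so the credit is €0.
Caregiver Credit: €175,450 is below the €292,800 cutoff, so the full €875 applies.
Veteran's Credit: €175,450 is at or above €166,100, so the credit is €0.
Total: €0 + €875 + €0 = €875.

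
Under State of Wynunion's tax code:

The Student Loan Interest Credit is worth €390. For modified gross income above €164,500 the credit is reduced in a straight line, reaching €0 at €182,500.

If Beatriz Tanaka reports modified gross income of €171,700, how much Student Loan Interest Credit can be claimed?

€234

Student Loan Interest Credit: €171,700 is €7,200 into a €18,000 phase-out range, leaving 10,800/18,000 of the credit: €390 × 10,800/18,000 = €234.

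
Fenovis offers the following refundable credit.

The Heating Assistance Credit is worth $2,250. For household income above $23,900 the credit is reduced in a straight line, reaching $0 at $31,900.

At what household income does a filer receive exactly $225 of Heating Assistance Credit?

$225 is 225/2,250 of the full $2,250, so 2,025/2,250 of the $8,000 range has been used: income = $23,900 + $8,000 × 2,025/2,250 = $31,100.

$31,100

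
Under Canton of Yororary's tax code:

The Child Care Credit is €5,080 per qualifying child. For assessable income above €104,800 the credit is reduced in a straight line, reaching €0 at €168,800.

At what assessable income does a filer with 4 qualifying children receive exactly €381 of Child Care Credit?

€167,600

Full credit = 4 × €5,080 = €20,320.
€381 is 381/20,320 of the full €20,320, so 19,939/20,320 of the €64,000 range has been used: income = €104,800 + €64,000 × 19,939/20,320 = €167,600.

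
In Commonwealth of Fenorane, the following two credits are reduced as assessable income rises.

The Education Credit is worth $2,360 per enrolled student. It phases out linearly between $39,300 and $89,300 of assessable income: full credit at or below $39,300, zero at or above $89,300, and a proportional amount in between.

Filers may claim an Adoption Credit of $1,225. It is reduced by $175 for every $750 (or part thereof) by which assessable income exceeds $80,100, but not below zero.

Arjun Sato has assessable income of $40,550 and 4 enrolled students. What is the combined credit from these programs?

Education Credit: base = 4 × $2,360 = $9,440. $40,550 is $1,250 into a $50,000 phase-out range, leaving 48,750/50,000 of the credit: $9,440 × 48,750/50,000 = $9,204.
Adoption Credit: $40,550 is at or below the $80,100 threshold, so the full $1,225 applies.
Total: $9,204 + $1,225 = $10,429.

$10,429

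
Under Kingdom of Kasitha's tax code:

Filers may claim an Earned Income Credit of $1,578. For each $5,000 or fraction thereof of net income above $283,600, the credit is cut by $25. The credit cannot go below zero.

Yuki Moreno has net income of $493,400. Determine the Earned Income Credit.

$528

Earned Income Credit: income exceeds $283,600 by $209,800, which is 42 full-or-partial $5,000 increments; reduction = 42 × $25 = $1,050, leaving $528.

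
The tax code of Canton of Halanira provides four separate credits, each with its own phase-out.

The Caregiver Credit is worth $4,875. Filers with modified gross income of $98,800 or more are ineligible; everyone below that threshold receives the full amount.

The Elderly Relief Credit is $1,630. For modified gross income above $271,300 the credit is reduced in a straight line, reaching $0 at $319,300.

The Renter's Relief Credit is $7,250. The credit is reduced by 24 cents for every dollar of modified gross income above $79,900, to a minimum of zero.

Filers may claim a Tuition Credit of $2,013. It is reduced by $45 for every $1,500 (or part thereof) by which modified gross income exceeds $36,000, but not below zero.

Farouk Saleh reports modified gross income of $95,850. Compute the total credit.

Caregiver Credit: $95,850 is below the $98,800 cutoff, so the full $4,875 applies.
Elderly Relief Credit: $95,850 is at or below the $271,300 threshold, so the full $1,630 applies.
Renter's Relief Credit: 24% of the $15,950 excess over $79,900 is $3,828; credit = $7,250 − $3,828 = $3,422.
Tuition Credit: income exceeds $36,000 by $59,850, which is 40 full-or-partial $1,500 increments; reduction = 40 × $45 = $1,800, leaving $213.
Total: $4,875 + $1,630 + $3,422 + $213 = $10,140.

$10,140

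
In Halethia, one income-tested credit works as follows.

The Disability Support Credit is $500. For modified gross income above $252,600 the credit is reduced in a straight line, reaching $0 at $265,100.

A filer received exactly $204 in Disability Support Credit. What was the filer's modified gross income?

$204 is 204/500 of the full $500, so 296/500 of the $12,500 range has been used: income = $252,600 + $12,500 × 296/500 = $260,000.

$260,000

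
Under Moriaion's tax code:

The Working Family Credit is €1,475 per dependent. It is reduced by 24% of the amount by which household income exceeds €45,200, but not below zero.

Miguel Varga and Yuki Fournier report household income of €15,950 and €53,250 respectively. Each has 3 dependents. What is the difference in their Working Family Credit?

Miguel (€15,950): Working Family Credit: base = 3 × €1,475 = €4,425. €15,950 is at or below the €45,200 threshold, so the full €4,425 applies.
Yuki (€53,250): Working Family Credit: base = 3 × €1,475 = €4,425. 24% of the €8,050 excess over €45,200 is €1,932; credit = €4,425 − €1,932 = €2,493.
Difference: |€4,425 − €2,493| = €1,932.

€1,932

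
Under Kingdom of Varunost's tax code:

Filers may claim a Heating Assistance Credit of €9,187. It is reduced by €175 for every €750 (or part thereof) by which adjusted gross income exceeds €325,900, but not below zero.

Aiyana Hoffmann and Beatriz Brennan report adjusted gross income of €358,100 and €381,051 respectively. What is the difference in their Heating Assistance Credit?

Aiyana (€358,100): Heating Assistance Credit: income exceeds €325,900 by €32,200, which is 43 full-or-partial €750 increments; reduction = 43 × €175 = €7,525, leaving €1,662.
Beatriz (€381,051): Heating Assistance Credit: income exceeds €325,900 by €55,151 → 74 increments × €175 = €12,950 ≥ base, so the credit is €0.
Difference: |€1,662 − €0| = €1,662.

€1,662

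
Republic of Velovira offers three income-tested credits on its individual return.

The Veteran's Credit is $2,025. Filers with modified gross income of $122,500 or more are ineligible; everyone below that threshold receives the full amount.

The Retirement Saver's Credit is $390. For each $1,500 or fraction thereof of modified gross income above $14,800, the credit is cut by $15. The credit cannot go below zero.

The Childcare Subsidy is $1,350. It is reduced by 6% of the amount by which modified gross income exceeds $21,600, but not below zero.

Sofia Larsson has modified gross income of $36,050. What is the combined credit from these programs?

$2,673

Veteran's Credit: $36,050 is below the $122,500 cutoff, so the full $2,025 applies.
Retirement Saver's Credit: income exceeds $14,800 by $21,250, which is 15 full-or-partial $1,500 increments; reduction = 15 × $15 = $225, leaving $165.
Childcare Subsidy: 6% of the $14,450 excess over $21,600 is $867; credit = $1,350 − $867 = $483.
Total: $2,025 + $165 + $483 = $2,673.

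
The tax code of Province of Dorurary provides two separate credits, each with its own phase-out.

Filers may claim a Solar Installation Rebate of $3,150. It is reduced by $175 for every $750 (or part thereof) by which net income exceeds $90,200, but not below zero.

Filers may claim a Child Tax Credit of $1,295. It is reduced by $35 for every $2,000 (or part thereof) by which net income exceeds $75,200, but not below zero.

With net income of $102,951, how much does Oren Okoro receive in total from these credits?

Solar Installation Rebate: income exceeds $90,200 by $12,751 → 18 increments × $175 = $3,150 ≥ base, so the credit is $0.
Child Tax Credit: income exceeds $75,200 by $27,751, which is 14 full-or-partial $2,000 increments; reduction = 14 × $35 = $490, leaving $805.
Total: $0 + $805 = $805.

$805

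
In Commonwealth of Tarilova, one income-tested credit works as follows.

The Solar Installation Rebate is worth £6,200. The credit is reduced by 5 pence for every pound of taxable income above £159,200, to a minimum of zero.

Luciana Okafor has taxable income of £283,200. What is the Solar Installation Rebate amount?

£0

Solar Installation Rebate: 5% of the £124,000 excess over £159,200 is £6,200 ≥ base, so the credit is £0.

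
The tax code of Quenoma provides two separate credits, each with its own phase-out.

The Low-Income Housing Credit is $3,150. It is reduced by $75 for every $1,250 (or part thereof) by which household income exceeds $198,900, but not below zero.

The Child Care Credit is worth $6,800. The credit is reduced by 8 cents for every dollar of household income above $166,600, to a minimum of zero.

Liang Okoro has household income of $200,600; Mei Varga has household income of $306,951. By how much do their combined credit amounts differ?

$7,080

Liang ($200,600): Low-Income Housing Credit: income exceeds $198,900 by $1,700, which is 2 full-or-partial $1,250 increments; reduction = 2 × $75 = $150, leaving $3,000. Child Care Credit: 8% of the $34,000 excess over $166,600 is $2,720; credit = $6,800 − $2,720 = $4,080. total $3,000 + $4,080 = $7,080
Mei ($306,951): Low-Income Housing Credit: income exceeds $198,900 by $108,051 → 87 increments × $75 = $6,525 ≥ base, so the credit is $0. Child Care Credit: 8% of the $140,351 excess over $166,600 is $11,228.08 ≥ base, so the credit is $0. total $0 + $0 = $0
Difference: |$7,080 − $0| = $7,080.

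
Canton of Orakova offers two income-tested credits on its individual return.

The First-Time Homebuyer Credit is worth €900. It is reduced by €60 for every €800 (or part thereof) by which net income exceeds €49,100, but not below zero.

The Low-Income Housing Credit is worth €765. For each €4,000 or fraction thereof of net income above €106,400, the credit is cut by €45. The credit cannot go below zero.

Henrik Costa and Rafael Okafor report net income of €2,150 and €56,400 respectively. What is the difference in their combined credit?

Henrik (€2,150): First-Time Homebuyer Credit: €2,150 is at or below the €49,100 threshold, so the full €900 applies. Low-Income Housing Credit: €2,150 is at or below the €106,400 threshold, so the full €765 applies. total €900 + €765 = €1,665
Rafael (€56,400): First-Time Homebuyer Credit: income exceeds €49,100 by €7,300, which is 10 full-or-partial €800 increments; reduction = 10 × €60 = €600, leaving €300. Low-Income Housing Credit: €56,400 is at or below the €106,400 threshold, so the full €765 applies. total €300 + €765 = €1,065
Difference: |€1,665 − €1,065| = €600.

€600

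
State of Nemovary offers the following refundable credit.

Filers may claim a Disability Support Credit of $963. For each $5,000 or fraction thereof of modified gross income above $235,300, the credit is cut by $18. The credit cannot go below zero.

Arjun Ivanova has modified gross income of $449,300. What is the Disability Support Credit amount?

$189

Disability Support Credit: income exceeds $235,300 by $214,000, which is 43 full-or-partial $5,000 increments; reduction = 43 × $18 = $774, leaving $189.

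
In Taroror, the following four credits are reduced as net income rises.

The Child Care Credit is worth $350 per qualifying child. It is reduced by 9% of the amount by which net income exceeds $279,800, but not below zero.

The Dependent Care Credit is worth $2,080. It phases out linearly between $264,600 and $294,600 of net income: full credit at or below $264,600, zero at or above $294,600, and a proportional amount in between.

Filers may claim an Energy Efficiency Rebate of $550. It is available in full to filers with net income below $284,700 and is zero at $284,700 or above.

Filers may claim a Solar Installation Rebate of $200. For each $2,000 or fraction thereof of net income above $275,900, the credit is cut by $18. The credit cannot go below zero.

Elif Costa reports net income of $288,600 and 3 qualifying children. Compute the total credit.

$748

Child Care Credit: base = 3 × $350 = $1,050. 9% of the $8,800 excess over $279,800 is $792; credit = $1,050 − $792 = $258.
Dependent Care Credit: $288,600 is $24,000 into a $30,000 phase-out range, leaving 6,000/30,000 of the credit: $2,080 × 6,000/30,000 = $416.
Energy Efficiency Rebate: $288,600 meets or exceeds the $284,700 cutoff, so the credit is $0.
Solar Installation Rebate: income exceeds $275,900 by $12,700, which is 7 full-or-partial $2,000 increments; reduction = 7 × $18 = $126, leaving $74.
Total: $258 + $416 + $0 + $74 = $748.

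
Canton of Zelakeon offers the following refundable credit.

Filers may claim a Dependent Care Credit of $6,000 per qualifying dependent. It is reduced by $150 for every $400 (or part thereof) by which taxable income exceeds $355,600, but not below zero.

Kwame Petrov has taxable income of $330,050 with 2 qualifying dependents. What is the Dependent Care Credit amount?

$12,000

Dependent Care Credit: base = 2 × $6,000 = $12,000. $330,050 is at or below the $355,600 threshold, so the full $12,000 applies.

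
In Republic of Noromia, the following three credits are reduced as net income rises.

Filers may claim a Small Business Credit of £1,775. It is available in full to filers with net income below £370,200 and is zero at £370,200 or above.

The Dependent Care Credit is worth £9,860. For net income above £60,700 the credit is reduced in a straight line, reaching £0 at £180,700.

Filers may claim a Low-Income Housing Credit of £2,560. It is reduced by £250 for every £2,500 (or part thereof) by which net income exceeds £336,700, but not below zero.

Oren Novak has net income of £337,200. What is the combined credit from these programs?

Small Business Credit: £337,200 is below the £370,200 cutoff, so the full £1,775 applies.
Dependent Care Credit: £337,200 is at or above £180,700, so the credit is £0.
Low-Income Housing Credit: income exceeds £336,700 by £500, which is 1 full-or-partial £2,500 increment; reduction = 1 × £250 = £250, leaving £2,310.
Total: £1,775 + £0 + £2,310 = £4,085.

£4,085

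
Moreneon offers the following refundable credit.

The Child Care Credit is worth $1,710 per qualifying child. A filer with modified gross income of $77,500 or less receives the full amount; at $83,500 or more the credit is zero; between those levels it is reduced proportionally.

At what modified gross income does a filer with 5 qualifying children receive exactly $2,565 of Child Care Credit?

$81,700

Full credit = 5 × $1,710 = $8,550.
$2,565 is 2,565/8,550 of the full $8,550, so 5,985/8,550 of the $6,000 range has been used: income = $77,500 + $6,000 × 5,985/8,550 = $81,700.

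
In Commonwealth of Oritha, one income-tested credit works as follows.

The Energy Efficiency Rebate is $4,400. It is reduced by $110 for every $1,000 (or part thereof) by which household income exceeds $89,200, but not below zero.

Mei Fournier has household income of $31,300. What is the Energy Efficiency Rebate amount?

$4,400

Energy Efficiency Rebate: $31,300 is at or below the $89,200 threshold, so the full $4,400 applies.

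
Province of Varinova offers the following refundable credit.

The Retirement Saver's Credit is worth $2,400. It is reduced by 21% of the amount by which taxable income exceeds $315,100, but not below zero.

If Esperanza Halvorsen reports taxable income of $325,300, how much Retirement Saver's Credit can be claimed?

$258

Retirement Saver's Credit: 21% of the $10,200 excess over $315,100 is $2,142; credit = $2,400 − $2,142 = $258.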